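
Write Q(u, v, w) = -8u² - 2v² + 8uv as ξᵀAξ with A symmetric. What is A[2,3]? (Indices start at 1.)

0

The coefficient of v·w in Q is 0. For a symmetric A this equals A[2,3] + A[3,2] = 2·A[2,3].
So A[2,3] = 0/2 = 0.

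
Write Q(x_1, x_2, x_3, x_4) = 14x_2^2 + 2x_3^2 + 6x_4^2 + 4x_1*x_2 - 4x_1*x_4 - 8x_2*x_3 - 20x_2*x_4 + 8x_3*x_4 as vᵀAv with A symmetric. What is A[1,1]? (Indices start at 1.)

0

The coefficient of x_1^2 in Q is 0, and that is exactly A[1,1].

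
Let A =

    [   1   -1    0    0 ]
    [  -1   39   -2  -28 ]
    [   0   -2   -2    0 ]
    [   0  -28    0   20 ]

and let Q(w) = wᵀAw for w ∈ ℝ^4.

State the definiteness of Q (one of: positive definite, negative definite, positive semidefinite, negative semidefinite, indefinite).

indefinite

Symmetric row and column elimination reduces A to a congruent diagonal form with pivots 1, 38, -40/19, 2/5.
Counting signs: 3 positive, 1 negative.
Hence Q is indefinite.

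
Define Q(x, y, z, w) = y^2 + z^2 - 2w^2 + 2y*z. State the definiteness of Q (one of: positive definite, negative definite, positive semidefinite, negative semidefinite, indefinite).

The associated matrix is A = [[0, 0, 0, 0], [0, 1, 1, 0], [0, 1, 1, 0], [0, 0, 0, -2]].
Applying the same elementary operations to the rows and columns of A produces a congruent diagonal matrix with entries 0, 1, 0, -2.
Counting signs: 1 positive, 1 negative, 2 zero.
Hence Q is indefinite.

indefinite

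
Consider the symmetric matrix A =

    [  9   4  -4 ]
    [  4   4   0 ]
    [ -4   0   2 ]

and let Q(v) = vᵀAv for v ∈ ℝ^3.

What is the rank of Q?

Applying the same elementary operations to the rows and columns of A produces a congruent diagonal matrix with entries 9, 20/9, -6/5.
So there are 2 positive, 1 negative pivots.
The rank is the number of nonzero pivots: 3.

3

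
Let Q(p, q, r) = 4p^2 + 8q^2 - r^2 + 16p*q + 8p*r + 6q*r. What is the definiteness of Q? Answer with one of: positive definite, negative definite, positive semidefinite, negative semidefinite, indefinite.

Write A = [[4, 8, 4], [8, 8, 3], [4, 3, -1]].
Applying the same elementary operations to the rows and columns of A produces a congruent diagonal matrix with entries 4, -8, -15/8.
So there are 1 positive, 2 negative pivots.
Hence Q is indefinite.

indefinite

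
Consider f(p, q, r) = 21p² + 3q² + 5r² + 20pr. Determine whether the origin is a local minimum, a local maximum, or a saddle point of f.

local minimum

The Hessian at the origin is H = [[42, 0, 20], [0, 6, 0], [20, 0, 10]].
Symmetric row and column elimination reduces H to a congruent diagonal form with pivots 42, 6, 10/21.
Counting signs: 3 positive.
H is positive definite, so the origin is a strict local minimum.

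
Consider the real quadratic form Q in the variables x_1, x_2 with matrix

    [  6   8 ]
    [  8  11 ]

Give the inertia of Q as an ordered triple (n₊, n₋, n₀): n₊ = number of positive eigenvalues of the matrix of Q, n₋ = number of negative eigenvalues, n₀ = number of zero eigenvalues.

Congruent diagonalization of A (simultaneous row and column reduction) yields pivots 6, 1/3.
That gives 2 positive pivots.

(2, 0, 0)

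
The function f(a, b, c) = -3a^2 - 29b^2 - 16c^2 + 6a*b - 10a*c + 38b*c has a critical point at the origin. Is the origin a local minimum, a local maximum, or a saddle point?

The Hessian at the origin is H = [[-6, 6, -10], [6, -58, 38], [-10, 38, -32]].
Congruent diagonalization of H (simultaneous row and column reduction) yields pivots -6, -52, -10/39.
That gives 3 negative pivots.
H is negative definite, so the origin is a strict local maximum.

local maximum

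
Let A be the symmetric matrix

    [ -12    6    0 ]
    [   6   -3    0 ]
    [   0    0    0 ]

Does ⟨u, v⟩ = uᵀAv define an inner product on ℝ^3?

no

Applying the same elementary operations to the rows and columns of A produces a congruent diagonal matrix with entries -12, 0, 0.
So there are 1 negative, 2 zero pivots.
Hence Q is negative semidefinite.
⟨·,·⟩ is an inner product exactly when A is positive definite.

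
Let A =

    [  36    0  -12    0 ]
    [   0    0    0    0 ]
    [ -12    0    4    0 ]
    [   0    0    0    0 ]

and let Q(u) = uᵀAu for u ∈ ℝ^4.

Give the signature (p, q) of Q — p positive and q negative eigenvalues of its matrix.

(1, 0)

Row-reducing A symmetrically gives the diagonal entries 36, 0, 0, 0.
That gives 1 positive, 3 zero pivots.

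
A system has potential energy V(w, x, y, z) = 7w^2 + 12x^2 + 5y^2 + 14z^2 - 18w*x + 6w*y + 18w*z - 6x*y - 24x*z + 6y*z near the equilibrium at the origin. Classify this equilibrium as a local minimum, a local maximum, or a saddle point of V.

The Hessian at the origin is H = [[14, -18, 6, 18], [-18, 24, -6, -24], [6, -6, 10, 6], [18, -24, 6, 28]].
Symmetric row and column elimination reduces H to a congruent diagonal form with pivots 14, 6/7, 4, 4.
That gives 4 positive pivots.
H is positive definite, so the origin is a strict local minimum.

local minimum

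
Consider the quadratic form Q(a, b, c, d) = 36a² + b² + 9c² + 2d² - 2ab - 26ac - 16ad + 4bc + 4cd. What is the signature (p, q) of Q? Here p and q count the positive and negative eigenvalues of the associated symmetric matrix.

(3, 0)

The associated matrix is A = [[36, -1, -13, -8], [-1, 1, 2, 0], [-13, 2, 9, 2], [-8, 0, 2, 2]].
Symmetric row and column elimination reduces A to a congruent diagonal form with pivots 36, 35/36, 54/35, 0.
So there are 3 positive, 1 zero pivots.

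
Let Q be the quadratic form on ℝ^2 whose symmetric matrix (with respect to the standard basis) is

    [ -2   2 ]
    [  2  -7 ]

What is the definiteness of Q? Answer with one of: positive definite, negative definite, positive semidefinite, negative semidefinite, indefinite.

negative definite

For the 2×2 matrix [[-2, 2], [2, -7]]: det = -2·-7 − (2)² = 10, trace = -9.
det > 0 so both eigenvalues share the sign of the trace; trace = -9 < 0 ⇒ both negative.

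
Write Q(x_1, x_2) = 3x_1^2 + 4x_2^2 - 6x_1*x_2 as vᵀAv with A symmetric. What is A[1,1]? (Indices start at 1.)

3

The coefficient of x_1^2 in Q is 3, and that is exactly A[1,1].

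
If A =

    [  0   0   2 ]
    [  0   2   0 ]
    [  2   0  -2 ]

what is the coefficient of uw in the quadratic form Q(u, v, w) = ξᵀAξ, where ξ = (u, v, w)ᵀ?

4

The coefficient of uw is A[1,3] + A[3,1] = 2·2 = 4.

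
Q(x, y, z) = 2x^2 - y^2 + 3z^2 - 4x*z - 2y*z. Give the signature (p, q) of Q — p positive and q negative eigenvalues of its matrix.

Write A = [[2, 0, -2], [0, -1, -1], [-2, -1, 3]].
An LDLᵀ factorisation of A has diagonal entries 2, -1, 2.
That gives 2 positive, 1 negative pivots.

(2, 1)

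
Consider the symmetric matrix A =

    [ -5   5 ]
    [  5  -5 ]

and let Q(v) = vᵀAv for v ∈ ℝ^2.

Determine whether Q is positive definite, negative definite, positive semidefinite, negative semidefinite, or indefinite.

negative semidefinite

Symmetric row and column elimination reduces A to a congruent diagonal form with pivots -5, 0.
Counting signs: 1 negative, 1 zero.
Hence Q is negative semidefinite.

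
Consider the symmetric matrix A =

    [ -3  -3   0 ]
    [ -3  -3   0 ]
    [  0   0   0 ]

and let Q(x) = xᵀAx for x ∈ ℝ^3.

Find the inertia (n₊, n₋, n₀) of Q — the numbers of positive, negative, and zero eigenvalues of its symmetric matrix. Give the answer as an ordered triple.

(0, 1, 2)

Row-reducing A symmetrically gives the diagonal entries -3, 0, 0.
That gives 1 negative, 2 zero pivots.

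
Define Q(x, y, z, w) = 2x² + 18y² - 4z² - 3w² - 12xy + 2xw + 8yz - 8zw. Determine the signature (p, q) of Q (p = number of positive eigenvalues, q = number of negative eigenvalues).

The symmetric matrix is A = [[2, -6, 0, 1], [-6, 18, 4, 0], [0, 4, -4, -4], [1, 0, -4, -3]].
By Sylvester's law of inertia any congruent diagonalization of A has 3 positive, 1 negative and 0 zero entries.

(3, 1)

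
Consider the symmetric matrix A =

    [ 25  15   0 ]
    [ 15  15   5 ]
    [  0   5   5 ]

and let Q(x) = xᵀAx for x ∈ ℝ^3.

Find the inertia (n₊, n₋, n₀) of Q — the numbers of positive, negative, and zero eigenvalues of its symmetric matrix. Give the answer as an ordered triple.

Applying the same elementary operations to the rows and columns of A produces a congruent diagonal matrix with entries 25, 6, 5/6.
That gives 3 positive pivots.

(3, 0, 0)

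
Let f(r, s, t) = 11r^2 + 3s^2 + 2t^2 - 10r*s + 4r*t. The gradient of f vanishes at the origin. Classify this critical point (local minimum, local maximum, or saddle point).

local minimum

The Hessian at the origin is H = [[22, -10, 4], [-10, 6, 0], [4, 0, 4]].
An LDLᵀ factorisation of H has diagonal entries 22, 16/11, 1.
That gives 3 positive pivots.
H is positive definite, so the origin is a strict local minimum.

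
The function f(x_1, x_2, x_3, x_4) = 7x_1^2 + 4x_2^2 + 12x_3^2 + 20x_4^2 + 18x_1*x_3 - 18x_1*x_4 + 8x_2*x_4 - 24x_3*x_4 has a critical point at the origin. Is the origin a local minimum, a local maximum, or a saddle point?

local minimum

The Hessian at the origin is H = [[14, 0, 18, -18], [0, 8, 0, 8], [18, 0, 24, -24], [-18, 8, -24, 40]].
Applying the same elementary operations to the rows and columns of H produces a congruent diagonal matrix with entries 14, 8, 6/7, 8.
So there are 4 positive pivots.
H is positive definite, so the origin is a strict local minimum.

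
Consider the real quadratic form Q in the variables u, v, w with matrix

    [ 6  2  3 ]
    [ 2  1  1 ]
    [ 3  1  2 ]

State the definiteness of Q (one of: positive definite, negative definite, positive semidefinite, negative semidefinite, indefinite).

positive definite

Congruent diagonalization of A (simultaneous row and column reduction) yields pivots 6, 1/3, 1/2.
Counting signs: 3 positive.
Hence Q is positive definite.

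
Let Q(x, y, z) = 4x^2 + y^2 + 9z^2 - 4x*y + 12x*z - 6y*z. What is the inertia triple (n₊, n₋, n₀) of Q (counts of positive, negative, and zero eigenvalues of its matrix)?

The associated matrix is A = [[4, -2, 6], [-2, 1, -3], [6, -3, 9]].
Symmetric row and column elimination reduces A to a congruent diagonal form with pivots 4, 0, 0.
So there are 1 positive, 2 zero pivots.

(1, 0, 2)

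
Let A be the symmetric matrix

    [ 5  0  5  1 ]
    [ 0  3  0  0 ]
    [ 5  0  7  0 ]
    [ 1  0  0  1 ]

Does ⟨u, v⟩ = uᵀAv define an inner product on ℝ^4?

Leading principal minors: Δ_1 = 5, Δ_2 = 15, Δ_3 = 30, Δ_4 = 9.
All leading principal minors are positive, so by Sylvester's criterion Q is positive definite.
⟨·,·⟩ is an inner product exactly when A is positive definite.

yes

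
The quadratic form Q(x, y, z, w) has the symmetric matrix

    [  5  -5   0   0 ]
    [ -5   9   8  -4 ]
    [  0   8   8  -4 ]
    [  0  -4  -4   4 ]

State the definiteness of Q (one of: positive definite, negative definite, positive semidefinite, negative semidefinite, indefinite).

An LDLᵀ factorisation of A has diagonal entries 5, 4, -8, 2.
That gives 3 positive, 1 negative pivots.
Hence Q is indefinite.

indefinite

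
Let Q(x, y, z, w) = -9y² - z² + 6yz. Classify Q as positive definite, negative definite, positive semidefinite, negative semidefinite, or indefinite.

The symmetric matrix is A = [[0, 0, 0, 0], [0, -9, 3, 0], [0, 3, -1, 0], [0, 0, 0, 0]].
Applying the same elementary operations to the rows and columns of A produces a congruent diagonal matrix with entries 0, -9, 0, 0.
So there are 1 negative, 3 zero pivots.
Hence Q is negative semidefinite.

negative semidefinite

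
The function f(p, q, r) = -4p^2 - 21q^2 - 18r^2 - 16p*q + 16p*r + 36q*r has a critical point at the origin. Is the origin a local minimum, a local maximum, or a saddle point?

The Hessian at the origin is H = [[-8, -16, 16], [-16, -42, 36], [16, 36, -36]].
Congruent diagonalization of H (simultaneous row and column reduction) yields pivots -8, -10, -12/5.
Counting signs: 3 negative.
H is negative definite, so the origin is a strict local maximum.

local maximum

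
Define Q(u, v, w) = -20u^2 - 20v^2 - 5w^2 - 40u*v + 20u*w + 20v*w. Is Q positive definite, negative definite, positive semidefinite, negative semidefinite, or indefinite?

The associated matrix is A = [[-20, -20, 10], [-20, -20, 10], [10, 10, -5]].
Applying the same elementary operations to the rows and columns of A produces a congruent diagonal matrix with entries -20, 0, 0.
So there are 1 negative, 2 zero pivots.
Hence Q is negative semidefinite.

negative semidefinite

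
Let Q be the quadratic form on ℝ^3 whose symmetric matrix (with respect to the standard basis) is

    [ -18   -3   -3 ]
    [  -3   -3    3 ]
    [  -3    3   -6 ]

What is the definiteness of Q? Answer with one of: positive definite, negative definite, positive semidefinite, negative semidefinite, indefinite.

Leading principal minors: Δ_1 = -18, Δ_2 = 45, Δ_3 = -27.
The signs alternate starting with Δ_1 < 0, so by Sylvester's criterion Q is negative definite.

negative definite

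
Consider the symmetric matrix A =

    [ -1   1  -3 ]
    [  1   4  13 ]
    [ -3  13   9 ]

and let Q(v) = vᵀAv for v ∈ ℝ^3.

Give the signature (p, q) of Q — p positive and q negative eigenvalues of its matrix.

(1, 2)

Symmetric row and column elimination reduces A to a congruent diagonal form with pivots -1, 5, -2.
So there are 1 positive, 2 negative pivots.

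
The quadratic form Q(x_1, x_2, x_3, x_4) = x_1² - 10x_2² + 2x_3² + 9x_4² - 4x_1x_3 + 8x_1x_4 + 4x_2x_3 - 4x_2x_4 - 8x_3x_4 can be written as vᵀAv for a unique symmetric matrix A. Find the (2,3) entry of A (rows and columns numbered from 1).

2

The coefficient of x_2·x_3 in Q is 4. For a symmetric A this equals A[2,3] + A[3,2] = 2·A[2,3].
So A[2,3] = 4/2 = 2.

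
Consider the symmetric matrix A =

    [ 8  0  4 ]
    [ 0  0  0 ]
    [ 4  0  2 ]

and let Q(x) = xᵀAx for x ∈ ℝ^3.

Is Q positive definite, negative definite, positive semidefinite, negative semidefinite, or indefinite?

Applying the same elementary operations to the rows and columns of A produces a congruent diagonal matrix with entries 8, 0, 0.
Counting signs: 1 positive, 2 zero.
Hence Q is positive semidefinite.

positive semidefinite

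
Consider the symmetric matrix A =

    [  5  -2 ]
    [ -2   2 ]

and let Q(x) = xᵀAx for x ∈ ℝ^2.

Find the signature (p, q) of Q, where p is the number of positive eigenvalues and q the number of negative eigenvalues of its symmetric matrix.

(2, 0)

Congruent diagonalization of A (simultaneous row and column reduction) yields pivots 5, 6/5.
Counting signs: 2 positive.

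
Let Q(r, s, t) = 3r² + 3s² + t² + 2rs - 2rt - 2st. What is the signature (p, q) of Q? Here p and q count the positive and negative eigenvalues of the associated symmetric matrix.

(3, 0)

The associated matrix is A = [[3, 1, -1], [1, 3, -1], [-1, -1, 1]].
Symmetric row and column elimination reduces A to a congruent diagonal form with pivots 3, 8/3, 1/2.
So there are 3 positive pivots.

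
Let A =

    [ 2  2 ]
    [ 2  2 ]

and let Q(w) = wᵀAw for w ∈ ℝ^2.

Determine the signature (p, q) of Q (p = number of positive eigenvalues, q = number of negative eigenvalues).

Symmetric row and column elimination reduces A to a congruent diagonal form with pivots 2, 0.
So there are 1 positive, 1 zero pivots.

(1, 0)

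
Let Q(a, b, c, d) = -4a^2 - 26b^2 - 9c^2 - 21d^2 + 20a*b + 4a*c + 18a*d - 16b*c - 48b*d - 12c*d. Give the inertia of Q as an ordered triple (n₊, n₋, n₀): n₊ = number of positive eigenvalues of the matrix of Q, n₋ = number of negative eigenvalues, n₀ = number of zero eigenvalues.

Write A = [[-4, 10, 2, 9], [10, -26, -8, -24], [2, -8, -9, -6], [9, -24, -6, -21]].
An LDLᵀ factorisation of A has diagonal entries -4, -1, 1, -15/2.
Counting signs: 1 positive, 3 negative.

(1, 3, 0)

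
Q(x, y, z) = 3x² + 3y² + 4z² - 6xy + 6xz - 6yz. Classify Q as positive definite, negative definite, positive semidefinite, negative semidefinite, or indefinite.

The associated matrix is A = [[3, -3, 3], [-3, 3, -3], [3, -3, 4]].
Applying the same elementary operations to the rows and columns of A produces a congruent diagonal matrix with entries 3, 0, 1.
Counting signs: 2 positive, 1 zero.
Hence Q is positive semidefinite.

positive semidefinite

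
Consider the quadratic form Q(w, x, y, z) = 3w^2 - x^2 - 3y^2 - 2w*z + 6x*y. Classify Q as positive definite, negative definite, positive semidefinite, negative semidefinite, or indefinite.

The associated matrix is A = [[3, 0, 0, -1], [0, -1, 3, 0], [0, 3, -3, 0], [-1, 0, 0, 0]].
Row-reducing A symmetrically gives the diagonal entries 3, -1, 6, -1/3.
Counting signs: 2 positive, 2 negative.
Hence Q is indefinite.

indefinite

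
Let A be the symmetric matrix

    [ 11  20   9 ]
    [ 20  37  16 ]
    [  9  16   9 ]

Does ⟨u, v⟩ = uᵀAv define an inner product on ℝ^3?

Leading principal minors: Δ_1 = 11, Δ_2 = 7, Δ_3 = 10.
All leading principal minors are positive, so by Sylvester's criterion Q is positive definite.
⟨·,·⟩ is an inner product exactly when A is positive definite.

yes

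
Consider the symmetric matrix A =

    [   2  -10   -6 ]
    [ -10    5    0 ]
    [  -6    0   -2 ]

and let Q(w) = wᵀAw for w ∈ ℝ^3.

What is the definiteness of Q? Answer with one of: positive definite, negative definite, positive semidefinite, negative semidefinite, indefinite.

Applying the same elementary operations to the rows and columns of A produces a congruent diagonal matrix with entries 2, -45, 0.
So there are 1 positive, 1 negative, 1 zero pivots.
Hence Q is indefinite.

indefinite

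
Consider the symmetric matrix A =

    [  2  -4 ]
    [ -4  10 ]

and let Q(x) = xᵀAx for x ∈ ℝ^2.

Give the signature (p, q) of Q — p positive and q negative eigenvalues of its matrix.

(2, 0)

Row-reducing A symmetrically gives the diagonal entries 2, 2.
Counting signs: 2 positive.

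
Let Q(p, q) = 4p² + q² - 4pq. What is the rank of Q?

1

The associated matrix is A = [[4, -2], [-2, 1]].
Symmetric row and column elimination reduces A to a congruent diagonal form with pivots 4, 0.
That gives 1 positive, 1 zero pivots.
The rank is the number of nonzero pivots: 1.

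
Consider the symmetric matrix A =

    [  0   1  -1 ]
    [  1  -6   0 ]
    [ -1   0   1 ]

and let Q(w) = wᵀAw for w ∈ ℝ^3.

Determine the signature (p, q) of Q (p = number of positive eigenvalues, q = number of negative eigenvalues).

By Sylvester's law of inertia any congruent diagonalization of A has 1 positive, 2 negative and 0 zero entries.

(1, 2)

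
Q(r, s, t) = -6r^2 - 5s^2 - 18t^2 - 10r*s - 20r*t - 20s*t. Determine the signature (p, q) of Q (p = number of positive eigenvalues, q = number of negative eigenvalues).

Write A = [[-6, -5, -10], [-5, -5, -10], [-10, -10, -18]].
Applying the same elementary operations to the rows and columns of A produces a congruent diagonal matrix with entries -6, -5/6, 2.
So there are 1 positive, 2 negative pivots.

(1, 2)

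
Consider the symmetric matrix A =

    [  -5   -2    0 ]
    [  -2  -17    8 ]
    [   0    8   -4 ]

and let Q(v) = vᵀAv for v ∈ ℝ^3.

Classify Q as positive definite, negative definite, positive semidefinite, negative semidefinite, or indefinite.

Row-reducing A symmetrically gives the diagonal entries -5, -81/5, -4/81.
Counting signs: 3 negative.
Hence Q is negative definite.

negative definite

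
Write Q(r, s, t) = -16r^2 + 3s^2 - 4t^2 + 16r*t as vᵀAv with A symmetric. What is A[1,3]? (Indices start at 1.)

8

The coefficient of r·t in Q is 16. For a symmetric A this equals A[1,3] + A[3,1] = 2·A[1,3].
So A[1,3] = 16/2 = 8.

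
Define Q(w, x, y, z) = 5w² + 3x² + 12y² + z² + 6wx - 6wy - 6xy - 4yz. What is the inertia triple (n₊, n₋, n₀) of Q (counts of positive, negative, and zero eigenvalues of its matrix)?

Write A = [[5, 3, -3, 0], [3, 3, -3, 0], [-3, -3, 12, -2], [0, 0, -2, 1]].
An LDLᵀ factorisation of A has diagonal entries 5, 6/5, 9, 5/9.
So there are 4 positive pivots.

(4, 0, 0)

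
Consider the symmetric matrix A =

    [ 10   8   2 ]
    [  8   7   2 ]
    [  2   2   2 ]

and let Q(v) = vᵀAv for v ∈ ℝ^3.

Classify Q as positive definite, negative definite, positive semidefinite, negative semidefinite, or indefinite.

Row-reducing A symmetrically gives the diagonal entries 10, 3/5, 4/3.
That gives 3 positive pivots.
Hence Q is positive definite.

positive definite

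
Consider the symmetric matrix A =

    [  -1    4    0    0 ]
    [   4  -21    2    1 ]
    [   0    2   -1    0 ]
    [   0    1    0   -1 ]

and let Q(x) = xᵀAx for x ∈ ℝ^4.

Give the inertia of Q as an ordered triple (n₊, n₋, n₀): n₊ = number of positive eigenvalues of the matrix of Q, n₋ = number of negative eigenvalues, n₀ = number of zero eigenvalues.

(0, 3, 1)

Applying the same elementary operations to the rows and columns of A produces a congruent diagonal matrix with entries -1, -5, -1/5, 0.
Counting signs: 3 negative, 1 zero.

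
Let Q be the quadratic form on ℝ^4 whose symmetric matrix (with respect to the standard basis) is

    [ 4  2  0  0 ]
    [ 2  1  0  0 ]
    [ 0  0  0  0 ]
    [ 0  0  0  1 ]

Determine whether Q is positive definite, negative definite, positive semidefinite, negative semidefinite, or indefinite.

Applying the same elementary operations to the rows and columns of A produces a congruent diagonal matrix with entries 4, 0, 0, 1.
That gives 2 positive, 2 zero pivots.
Hence Q is positive semidefinite.

positive semidefinite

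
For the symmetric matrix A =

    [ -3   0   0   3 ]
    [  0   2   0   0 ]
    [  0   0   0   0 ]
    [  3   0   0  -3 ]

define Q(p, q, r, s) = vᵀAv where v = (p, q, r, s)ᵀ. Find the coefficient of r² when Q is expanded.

The coefficient of r² is the diagonal entry A[3,3] = 0.

0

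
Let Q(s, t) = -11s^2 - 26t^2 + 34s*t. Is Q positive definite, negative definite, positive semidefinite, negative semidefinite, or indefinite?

indefinite

The symmetric matrix of Q is [[-11, 17], [17, -26]].
For the 2×2 matrix [[-11, 17], [17, -26]]: det = -11·-26 − (17)² = -3, trace = -37.
det < 0 so the eigenvalues have opposite signs; the form is indefinite.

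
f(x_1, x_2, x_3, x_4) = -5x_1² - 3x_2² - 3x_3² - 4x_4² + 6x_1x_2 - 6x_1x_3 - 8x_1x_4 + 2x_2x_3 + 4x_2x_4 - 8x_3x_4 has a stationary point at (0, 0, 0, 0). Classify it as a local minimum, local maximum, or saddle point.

saddle point

The Hessian at the origin is H = [[-10, 6, -6, -8], [6, -6, 2, 4], [-6, 2, -6, -8], [-8, 4, -8, -8]].
Congruent diagonalization of H (simultaneous row and column reduction) yields pivots -10, -12/5, -4/3, 4.
That gives 1 positive, 3 negative pivots.
H is indefinite, so the origin is a saddle point.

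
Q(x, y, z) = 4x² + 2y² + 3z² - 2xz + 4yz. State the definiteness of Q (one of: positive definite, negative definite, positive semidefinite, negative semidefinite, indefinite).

positive definite

The symmetric matrix of Q is A = [[4, 0, -1], [0, 2, 2], [-1, 2, 3]].
Leading principal minors: Δ_1 = 4, Δ_2 = 8, Δ_3 = 6.
All leading principal minors are positive, so by Sylvester's criterion Q is positive definite.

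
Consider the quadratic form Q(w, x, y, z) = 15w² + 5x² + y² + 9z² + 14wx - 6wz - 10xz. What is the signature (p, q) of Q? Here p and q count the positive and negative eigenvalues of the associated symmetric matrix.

Write A = [[15, 7, 0, -3], [7, 5, 0, -5], [0, 0, 1, 0], [-3, -5, 0, 9]].
Applying the same elementary operations to the rows and columns of A produces a congruent diagonal matrix with entries 15, 26/15, 1, 12/13.
So there are 4 positive pivots.

(4, 0)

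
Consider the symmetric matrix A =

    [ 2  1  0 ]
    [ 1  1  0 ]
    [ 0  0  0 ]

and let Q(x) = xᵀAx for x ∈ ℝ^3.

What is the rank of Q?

Congruent diagonalization of A (simultaneous row and column reduction) yields pivots 2, 1/2, 0.
That gives 2 positive, 1 zero pivots.
The rank is the number of nonzero pivots: 2.

2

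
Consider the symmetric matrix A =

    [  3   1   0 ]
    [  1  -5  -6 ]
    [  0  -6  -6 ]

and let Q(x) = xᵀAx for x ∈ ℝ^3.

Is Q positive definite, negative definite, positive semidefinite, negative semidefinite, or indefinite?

Symmetric row and column elimination reduces A to a congruent diagonal form with pivots 3, -16/3, 3/4.
So there are 2 positive, 1 negative pivots.
Hence Q is indefinite.

indefinite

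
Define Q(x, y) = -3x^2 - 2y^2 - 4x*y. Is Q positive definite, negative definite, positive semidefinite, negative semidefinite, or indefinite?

The symmetric matrix of Q is A = [[-3, -2], [-2, -2]].
Leading principal minors: Δ_1 = -3, Δ_2 = 2.
The signs alternate starting with Δ_1 < 0, so by Sylvester's criterion Q is negative definite.

negative definite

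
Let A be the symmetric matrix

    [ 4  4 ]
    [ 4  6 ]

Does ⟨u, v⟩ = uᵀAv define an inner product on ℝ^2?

Applying the same elementary operations to the rows and columns of A produces a congruent diagonal matrix with entries 4, 2.
So there are 2 positive pivots.
Hence Q is positive definite.
⟨·,·⟩ is an inner product exactly when A is positive definite.

yes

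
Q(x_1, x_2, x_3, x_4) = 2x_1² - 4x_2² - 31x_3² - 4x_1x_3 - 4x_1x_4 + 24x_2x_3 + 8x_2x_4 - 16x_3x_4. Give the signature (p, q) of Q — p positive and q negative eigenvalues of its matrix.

The associated matrix is A = [[2, 0, -2, -2], [0, -4, 12, 4], [-2, 12, -31, -8], [-2, 4, -8, 0]].
Symmetric row and column elimination reduces A to a congruent diagonal form with pivots 2, -4, 3, 2/3.
Counting signs: 3 positive, 1 negative.

(3, 1)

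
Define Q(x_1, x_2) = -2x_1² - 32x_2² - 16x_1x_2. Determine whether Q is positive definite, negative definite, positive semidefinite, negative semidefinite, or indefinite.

negative semidefinite

The symmetric matrix is A = [[-2, -8], [-8, -32]].
Applying the same elementary operations to the rows and columns of A produces a congruent diagonal matrix with entries -2, 0.
Counting signs: 1 negative, 1 zero.
Hence Q is negative semidefinite.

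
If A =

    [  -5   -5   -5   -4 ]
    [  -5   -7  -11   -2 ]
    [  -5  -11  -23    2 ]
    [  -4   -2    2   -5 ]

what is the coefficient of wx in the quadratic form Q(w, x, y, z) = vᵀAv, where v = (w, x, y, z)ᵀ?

-10

The coefficient of wx is A[1,2] + A[2,1] = 2·(-5) = -10.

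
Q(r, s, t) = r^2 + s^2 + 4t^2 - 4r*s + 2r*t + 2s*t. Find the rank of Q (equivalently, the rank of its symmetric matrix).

Write A = [[1, -2, 1], [-2, 1, 1], [1, 1, 4]].
Congruent diagonalization of A (simultaneous row and column reduction) yields pivots 1, -3, 6.
That gives 2 positive, 1 negative pivots.
The rank is the number of nonzero pivots: 3.

3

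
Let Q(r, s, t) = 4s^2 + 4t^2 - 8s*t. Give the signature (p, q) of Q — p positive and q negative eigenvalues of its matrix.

The symmetric matrix is A = [[0, 0, 0], [0, 4, -4], [0, -4, 4]].
Applying the same elementary operations to the rows and columns of A produces a congruent diagonal matrix with entries 0, 4, 0.
That gives 1 positive, 2 zero pivots.

(1, 0)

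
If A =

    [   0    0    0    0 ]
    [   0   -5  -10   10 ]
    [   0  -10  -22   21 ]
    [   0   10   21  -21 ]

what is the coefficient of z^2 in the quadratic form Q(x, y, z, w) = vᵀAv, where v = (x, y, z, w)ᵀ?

The coefficient of z^2 is the diagonal entry A[3,3] = -22.

-22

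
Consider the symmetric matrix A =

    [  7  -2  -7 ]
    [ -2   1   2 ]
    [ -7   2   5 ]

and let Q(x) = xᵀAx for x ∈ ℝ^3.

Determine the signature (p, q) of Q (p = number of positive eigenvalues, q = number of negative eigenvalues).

(2, 1)

Symmetric row and column elimination reduces A to a congruent diagonal form with pivots 7, 3/7, -2.
So there are 2 positive, 1 negative pivots.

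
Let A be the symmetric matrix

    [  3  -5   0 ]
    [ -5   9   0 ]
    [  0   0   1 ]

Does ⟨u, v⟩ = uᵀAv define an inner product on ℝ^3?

Leading principal minors: Δ_1 = 3, Δ_2 = 2, Δ_3 = 2.
All leading principal minors are positive, so by Sylvester's criterion Q is positive definite.
⟨·,·⟩ is an inner product exactly when A is positive definite.

yes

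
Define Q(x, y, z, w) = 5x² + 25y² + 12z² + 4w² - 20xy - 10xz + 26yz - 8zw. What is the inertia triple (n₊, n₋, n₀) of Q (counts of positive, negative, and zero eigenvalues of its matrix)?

The associated matrix is A = [[5, -10, -5, 0], [-10, 25, 13, 0], [-5, 13, 12, -4], [0, 0, -4, 4]].
An LDLᵀ factorisation of A has diagonal entries 5, 5, 26/5, 12/13.
Counting signs: 4 positive.

(4, 0, 0)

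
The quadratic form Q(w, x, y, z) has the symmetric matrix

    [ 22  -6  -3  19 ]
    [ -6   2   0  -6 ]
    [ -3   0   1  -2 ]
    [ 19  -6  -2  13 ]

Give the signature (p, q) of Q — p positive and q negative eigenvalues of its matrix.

Symmetric row and column elimination reduces A to a congruent diagonal form with pivots 22, 4/11, -5/4, -4.
Counting signs: 2 positive, 2 negative.

(2, 2)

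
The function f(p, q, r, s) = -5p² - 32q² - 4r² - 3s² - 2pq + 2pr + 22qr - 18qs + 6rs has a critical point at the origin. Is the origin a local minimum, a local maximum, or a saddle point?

local maximum

The Hessian at the origin is H = [[-10, -2, 2, 0], [-2, -64, 22, -18], [2, 22, -8, 6], [0, -18, 6, -6]].
Congruent diagonalization of H (simultaneous row and column reduction) yields pivots -10, -318/5, -14/53, -6/7.
That gives 4 negative pivots.
H is negative definite, so the origin is a strict local maximum.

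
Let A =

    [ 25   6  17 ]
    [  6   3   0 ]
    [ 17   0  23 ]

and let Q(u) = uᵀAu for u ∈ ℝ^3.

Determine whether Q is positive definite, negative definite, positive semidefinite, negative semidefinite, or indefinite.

positive definite

Applying the same elementary operations to the rows and columns of A produces a congruent diagonal matrix with entries 25, 39/25, 10/13.
So there are 3 positive pivots.
Hence Q is positive definite.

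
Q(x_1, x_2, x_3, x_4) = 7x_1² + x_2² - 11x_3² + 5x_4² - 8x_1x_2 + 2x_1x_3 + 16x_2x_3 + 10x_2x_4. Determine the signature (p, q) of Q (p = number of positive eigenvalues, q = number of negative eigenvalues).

The symmetric matrix is A = [[7, -4, 1, 0], [-4, 1, 8, 5], [1, 8, -11, 0], [0, 5, 0, 5]].
Row-reducing A symmetrically gives the diagonal entries 7, -9/7, 46, 20/69.
That gives 3 positive, 1 negative pivots.

(3, 1)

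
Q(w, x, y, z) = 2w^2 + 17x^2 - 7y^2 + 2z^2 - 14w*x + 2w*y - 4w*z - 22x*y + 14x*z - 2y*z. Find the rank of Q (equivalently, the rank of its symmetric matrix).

The symmetric matrix is A = [[2, -7, 1, -2], [-7, 17, -11, 7], [1, -11, -7, -1], [-2, 7, -1, 2]].
Row-reducing A symmetrically gives the diagonal entries 2, -15/2, 0, 0.
So there are 1 positive, 1 negative, 2 zero pivots.
The rank is the number of nonzero pivots: 2.

2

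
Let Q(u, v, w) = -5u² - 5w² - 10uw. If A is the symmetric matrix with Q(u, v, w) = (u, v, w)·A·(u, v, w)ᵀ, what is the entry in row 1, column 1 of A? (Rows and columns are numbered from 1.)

The coefficient of u² in Q is -5, and that is exactly A[1,1].

-5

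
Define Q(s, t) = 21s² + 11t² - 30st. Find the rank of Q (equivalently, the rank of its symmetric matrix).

2

Write A = [[21, -15], [-15, 11]].
Row-reducing A symmetrically gives the diagonal entries 21, 2/7.
Counting signs: 2 positive.
The rank is the number of nonzero pivots: 2.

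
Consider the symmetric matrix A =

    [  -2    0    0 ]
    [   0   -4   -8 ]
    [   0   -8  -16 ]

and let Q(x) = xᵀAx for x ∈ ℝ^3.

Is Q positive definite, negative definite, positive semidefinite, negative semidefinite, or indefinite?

Applying the same elementary operations to the rows and columns of A produces a congruent diagonal matrix with entries -2, -4, 0.
Counting signs: 2 negative, 1 zero.
Hence Q is negative semidefinite.

negative semidefinite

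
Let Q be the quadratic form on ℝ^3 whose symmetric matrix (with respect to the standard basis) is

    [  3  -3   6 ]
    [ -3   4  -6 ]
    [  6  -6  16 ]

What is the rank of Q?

3

Applying the same elementary operations to the rows and columns of A produces a congruent diagonal matrix with entries 3, 1, 4.
That gives 3 positive pivots.
The rank is the number of nonzero pivots: 3.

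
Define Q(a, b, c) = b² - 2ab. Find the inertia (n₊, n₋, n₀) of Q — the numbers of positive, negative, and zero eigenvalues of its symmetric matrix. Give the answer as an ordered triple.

(1, 1, 1)

The symmetric matrix is A = [[0, -1, 0], [-1, 1, 0], [0, 0, 0]].
By Sylvester's law of inertia any congruent diagonalization of A has 1 positive, 1 negative and 1 zero entries.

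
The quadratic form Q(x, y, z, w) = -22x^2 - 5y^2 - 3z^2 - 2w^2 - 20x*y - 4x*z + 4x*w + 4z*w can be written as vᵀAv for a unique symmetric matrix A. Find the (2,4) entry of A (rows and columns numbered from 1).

The coefficient of y·w in Q is 0. For a symmetric A this equals A[2,4] + A[4,2] = 2·A[2,4].
So A[2,4] = 0/2 = 0.

0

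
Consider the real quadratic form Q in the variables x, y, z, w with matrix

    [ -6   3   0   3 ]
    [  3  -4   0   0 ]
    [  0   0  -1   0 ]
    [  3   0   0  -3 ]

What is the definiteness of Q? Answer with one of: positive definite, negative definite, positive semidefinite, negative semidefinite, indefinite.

Applying the same elementary operations to the rows and columns of A produces a congruent diagonal matrix with entries -6, -5/2, -1, -3/5.
That gives 4 negative pivots.
Hence Q is negative definite.

negative definite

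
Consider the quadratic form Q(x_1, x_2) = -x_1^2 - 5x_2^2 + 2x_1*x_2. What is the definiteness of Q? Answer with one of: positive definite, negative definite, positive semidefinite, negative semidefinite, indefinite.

negative definite

The symmetric matrix of Q is A = [[-1, 1], [1, -5]].
Leading principal minors: Δ_1 = -1, Δ_2 = 4.
The signs alternate starting with Δ_1 < 0, so by Sylvester's criterion Q is negative definite.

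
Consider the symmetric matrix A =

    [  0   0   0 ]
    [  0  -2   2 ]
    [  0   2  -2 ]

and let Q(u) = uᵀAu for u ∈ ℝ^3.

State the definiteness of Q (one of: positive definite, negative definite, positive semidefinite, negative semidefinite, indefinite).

negative semidefinite

Symmetric row and column elimination reduces A to a congruent diagonal form with pivots 0, -2, 0.
That gives 1 negative, 2 zero pivots.
Hence Q is negative semidefinite.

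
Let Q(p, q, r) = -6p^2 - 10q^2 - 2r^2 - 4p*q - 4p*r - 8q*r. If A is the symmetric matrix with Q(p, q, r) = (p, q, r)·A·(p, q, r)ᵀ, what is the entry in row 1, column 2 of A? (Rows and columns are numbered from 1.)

The coefficient of p·q in Q is -4. For a symmetric A this equals A[1,2] + A[2,1] = 2·A[1,2].
So A[1,2] = -4/2 = -2.

-2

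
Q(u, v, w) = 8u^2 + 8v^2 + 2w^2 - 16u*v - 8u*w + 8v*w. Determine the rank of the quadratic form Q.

1

Write A = [[8, -8, -4], [-8, 8, 4], [-4, 4, 2]].
Row-reducing A symmetrically gives the diagonal entries 8, 0, 0.
That gives 1 positive, 2 zero pivots.
The rank is the number of nonzero pivots: 1.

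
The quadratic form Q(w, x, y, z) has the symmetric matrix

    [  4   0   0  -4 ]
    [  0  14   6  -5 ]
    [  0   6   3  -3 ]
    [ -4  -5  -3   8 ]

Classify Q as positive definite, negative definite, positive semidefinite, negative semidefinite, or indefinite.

Leading principal minors: Δ_1 = 4, Δ_2 = 56, Δ_3 = 24, Δ_4 = 12.
All leading principal minors are positive, so by Sylvester's criterion Q is positive definite.

positive definite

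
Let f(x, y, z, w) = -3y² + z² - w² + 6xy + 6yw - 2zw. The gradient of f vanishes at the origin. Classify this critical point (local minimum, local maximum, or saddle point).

The Hessian at the origin is H = [[0, 6, 0, 0], [6, -6, 0, 6], [0, 0, 2, -2], [0, 6, -2, -2]].
H is indefinite, so the origin is a saddle point.

saddle point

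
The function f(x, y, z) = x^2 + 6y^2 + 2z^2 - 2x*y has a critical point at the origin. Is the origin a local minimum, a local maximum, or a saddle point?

local minimum

The Hessian at the origin is H = [[2, -2, 0], [-2, 12, 0], [0, 0, 4]].
Symmetric row and column elimination reduces H to a congruent diagonal form with pivots 2, 10, 4.
So there are 3 positive pivots.
H is positive definite, so the origin is a strict local minimum.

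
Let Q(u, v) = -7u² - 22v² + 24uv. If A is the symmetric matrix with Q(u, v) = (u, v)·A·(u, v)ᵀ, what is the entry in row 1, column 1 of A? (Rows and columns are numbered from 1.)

-7

The coefficient of u² in Q is -7, and that is exactly A[1,1].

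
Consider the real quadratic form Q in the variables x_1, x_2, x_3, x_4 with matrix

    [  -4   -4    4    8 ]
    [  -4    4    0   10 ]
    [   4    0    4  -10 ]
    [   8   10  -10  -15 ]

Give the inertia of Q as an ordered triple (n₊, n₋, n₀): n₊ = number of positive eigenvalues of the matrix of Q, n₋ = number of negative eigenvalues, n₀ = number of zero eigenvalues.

(3, 1, 0)

Symmetric row and column elimination reduces A to a congruent diagonal form with pivots -4, 8, 6, 1/3.
Counting signs: 3 positive, 1 negative.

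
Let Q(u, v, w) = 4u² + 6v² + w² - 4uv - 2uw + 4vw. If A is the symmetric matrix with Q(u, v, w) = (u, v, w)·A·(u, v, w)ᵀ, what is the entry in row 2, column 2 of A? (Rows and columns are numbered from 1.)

6

The coefficient of v² in Q is 6, and that is exactly A[2,2].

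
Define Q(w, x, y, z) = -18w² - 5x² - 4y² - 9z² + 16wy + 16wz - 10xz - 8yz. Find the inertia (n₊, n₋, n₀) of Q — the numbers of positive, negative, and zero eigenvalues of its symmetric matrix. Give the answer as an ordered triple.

The symmetric matrix is A = [[-18, 0, 8, 8], [0, -5, 0, -5], [8, 0, -4, -4], [8, -5, -4, -9]].
Symmetric row and column elimination reduces A to a congruent diagonal form with pivots -18, -5, -4/9, 0.
Counting signs: 3 negative, 1 zero.

(0, 3, 1)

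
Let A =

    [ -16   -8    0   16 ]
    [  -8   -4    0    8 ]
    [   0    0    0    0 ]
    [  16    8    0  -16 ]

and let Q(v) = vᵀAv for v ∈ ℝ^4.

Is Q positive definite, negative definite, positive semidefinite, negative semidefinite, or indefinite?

negative semidefinite

Row-reducing A symmetrically gives the diagonal entries -16, 0, 0, 0.
Counting signs: 1 negative, 3 zero.
Hence Q is negative semidefinite.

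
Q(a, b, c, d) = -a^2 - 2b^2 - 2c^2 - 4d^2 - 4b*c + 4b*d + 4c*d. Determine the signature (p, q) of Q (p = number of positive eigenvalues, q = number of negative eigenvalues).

The symmetric matrix is A = [[-1, 0, 0, 0], [0, -2, -2, 2], [0, -2, -2, 2], [0, 2, 2, -4]].
Symmetric row and column elimination reduces A to a congruent diagonal form with pivots -1, -2, 0, -2.
Counting signs: 3 negative, 1 zero.

(0, 3)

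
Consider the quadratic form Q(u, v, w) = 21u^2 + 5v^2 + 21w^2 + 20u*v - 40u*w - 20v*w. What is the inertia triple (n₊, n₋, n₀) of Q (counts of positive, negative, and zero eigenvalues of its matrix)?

(3, 0, 0)

Write A = [[21, 10, -20], [10, 5, -10], [-20, -10, 21]].
An LDLᵀ factorisation of A has diagonal entries 21, 5/21, 1.
That gives 3 positive pivots.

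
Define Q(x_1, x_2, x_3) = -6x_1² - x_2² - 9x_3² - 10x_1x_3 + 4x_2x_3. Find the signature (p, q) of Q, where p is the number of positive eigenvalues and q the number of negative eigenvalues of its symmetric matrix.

The associated matrix is A = [[-6, 0, -5], [0, -1, 2], [-5, 2, -9]].
Congruent diagonalization of A (simultaneous row and column reduction) yields pivots -6, -1, -5/6.
That gives 3 negative pivots.

(0, 3)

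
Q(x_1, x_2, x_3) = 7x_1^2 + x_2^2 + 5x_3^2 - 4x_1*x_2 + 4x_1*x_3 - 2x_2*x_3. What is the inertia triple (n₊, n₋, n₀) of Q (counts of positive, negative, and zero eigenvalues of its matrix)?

The symmetric matrix is A = [[7, -2, 2], [-2, 1, -1], [2, -1, 5]].
Applying the same elementary operations to the rows and columns of A produces a congruent diagonal matrix with entries 7, 3/7, 4.
So there are 3 positive pivots.

(3, 0, 0)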